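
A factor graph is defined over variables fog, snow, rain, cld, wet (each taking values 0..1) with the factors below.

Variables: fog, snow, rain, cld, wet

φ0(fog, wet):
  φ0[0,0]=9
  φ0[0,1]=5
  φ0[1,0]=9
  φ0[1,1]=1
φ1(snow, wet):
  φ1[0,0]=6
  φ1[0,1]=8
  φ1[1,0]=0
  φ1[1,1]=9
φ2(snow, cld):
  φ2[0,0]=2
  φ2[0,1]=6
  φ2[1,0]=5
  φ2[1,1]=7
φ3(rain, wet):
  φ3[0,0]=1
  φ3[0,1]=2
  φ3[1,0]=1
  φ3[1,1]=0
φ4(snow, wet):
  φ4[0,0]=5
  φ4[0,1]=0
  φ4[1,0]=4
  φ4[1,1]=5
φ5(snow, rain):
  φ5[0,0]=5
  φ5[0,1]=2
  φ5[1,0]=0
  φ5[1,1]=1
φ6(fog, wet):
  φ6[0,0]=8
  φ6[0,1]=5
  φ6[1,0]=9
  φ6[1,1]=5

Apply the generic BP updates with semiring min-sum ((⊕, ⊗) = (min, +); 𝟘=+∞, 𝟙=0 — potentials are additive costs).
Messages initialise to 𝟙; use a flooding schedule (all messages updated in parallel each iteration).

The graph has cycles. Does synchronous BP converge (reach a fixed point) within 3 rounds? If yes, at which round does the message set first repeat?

init: all messages = 𝟙 over 2 values
r1 m[φ0→fog] = [5, 1]
r1 m[φ0→wet] = [9, 1]
r1 m[φ1→snow] = [6, 0]
r1 m[φ1→wet] = [0, 8]
r1 m[φ2→snow] = [2, 5]
r1 m[φ2→cld] = [2, 6]
r1 m[φ3→rain] = [1, 0]
r1 m[φ3→wet] = [1, 0]
r1 m[φ4→snow] = [0, 4]
r1 m[φ4→wet] = [4, 0]
r1 m[φ5→snow] = [2, 0]
r1 m[φ5→rain] = [0, 1]
r1 m[φ6→fog] = [5, 5]
r1 m[φ6→wet] = [8, 5]
r1 m[fog→φ0] = [0, 0]
r1 m[fog→φ6] = [0, 0]
r1 m[snow→φ1] = [0, 0]
r1 m[snow→φ2] = [0, 0]
r1 m[snow→φ4] = [0, 0]
r1 m[snow→φ5] = [0, 0]
r1 m[rain→φ3] = [0, 0]
r1 m[rain→φ5] = [0, 0]
r1 m[cld→φ2] = [0, 0]
r1 m[wet→φ0] = [0, 0]
r1 m[wet→φ1] = [0, 0]
r1 m[wet→φ3] = [0, 0]
r1 m[wet→φ4] = [0, 0]
r1 m[wet→φ6] = [0, 0]
r2 m[φ0→fog] = [5, 1]
r2 m[φ0→wet] = [9, 1]
r2 m[φ1→snow] = [6, 0]
r2 m[φ1→wet] = [0, 8]
r2 m[φ2→snow] = [2, 5]
r2 m[φ2→cld] = [2, 6]
r2 m[φ3→rain] = [1, 0]
r2 m[φ3→wet] = [1, 0]
r2 m[φ4→snow] = [0, 4]
r2 m[φ4→wet] = [4, 0]
r2 m[φ5→snow] = [2, 0]
r2 m[φ5→rain] = [0, 1]
r2 m[φ6→fog] = [5, 5]
r2 m[φ6→wet] = [8, 5]
r2 m[fog→φ0] = [5, 5]
r2 m[fog→φ6] = [5, 1]
r2 m[snow→φ1] = [4, 9]
r2 m[snow→φ2] = [8, 4]
r2 m[snow→φ4] = [10, 5]
r2 m[snow→φ5] = [8, 9]
r2 m[rain→φ3] = [0, 1]
r2 m[rain→φ5] = [1, 0]
r2 m[cld→φ2] = [0, 0]
r2 m[wet→φ0] = [13, 13]
r2 m[wet→φ1] = [22, 6]
r2 m[wet→φ3] = [21, 14]
r2 m[wet→φ4] = [18, 14]
r2 m[wet→φ6] = [14, 9]
r3 m[φ0→fog] = [18, 14]
r3 m[φ0→wet] = [14, 6]
r3 m[φ1→snow] = [14, 15]
r3 m[φ1→wet] = [9, 12]
r3 m[φ2→snow] = [2, 5]
r3 m[φ2→cld] = [9, 11]
r3 m[φ3→rain] = [16, 14]
r3 m[φ3→wet] = [1, 1]
r3 m[φ4→snow] = [14, 19]
r3 m[φ4→wet] = [9, 10]
r3 m[φ5→snow] = [2, 1]
r3 m[φ5→rain] = [9, 10]
r3 m[φ6→fog] = [14, 14]
r3 m[φ6→wet] = [10, 6]
r3 m[fog→φ0] = [5, 5]
r3 m[fog→φ6] = [5, 1]
r3 m[snow→φ1] = [4, 9]
r3 m[snow→φ2] = [8, 4]
r3 m[snow→φ4] = [10, 5]
r3 m[snow→φ5] = [8, 9]
r3 m[rain→φ3] = [0, 1]
r3 m[rain→φ5] = [1, 0]
r3 m[cld→φ2] = [0, 0]
r3 m[wet→φ0] = [13, 13]
r3 m[wet→φ1] = [22, 6]
r3 m[wet→φ3] = [21, 14]
r3 m[wet→φ4] = [18, 14]
r3 m[wet→φ6] = [14, 9]
no fixed point within 3 rounds

NOT CONVERGED within 3 rounds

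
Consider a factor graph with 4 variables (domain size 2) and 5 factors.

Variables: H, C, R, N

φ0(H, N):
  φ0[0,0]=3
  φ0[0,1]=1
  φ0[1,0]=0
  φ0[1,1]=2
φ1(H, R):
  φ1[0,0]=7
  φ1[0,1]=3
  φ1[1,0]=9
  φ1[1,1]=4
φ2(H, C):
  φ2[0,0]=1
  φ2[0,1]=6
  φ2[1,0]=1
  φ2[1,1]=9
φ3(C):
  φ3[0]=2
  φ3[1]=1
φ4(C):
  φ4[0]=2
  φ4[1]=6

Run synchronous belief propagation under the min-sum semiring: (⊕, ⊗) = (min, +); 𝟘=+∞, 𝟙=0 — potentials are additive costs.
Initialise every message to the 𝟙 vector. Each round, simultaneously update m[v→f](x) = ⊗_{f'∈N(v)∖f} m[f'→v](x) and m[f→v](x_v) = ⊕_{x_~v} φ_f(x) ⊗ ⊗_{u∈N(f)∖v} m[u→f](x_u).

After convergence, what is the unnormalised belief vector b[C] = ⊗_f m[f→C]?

init: all messages = 𝟙 over 2 values
r1 m[φ0→H] = [1, 0]
r1 m[φ0→N] = [0, 1]
r1 m[φ1→H] = [3, 4]
r1 m[φ1→R] = [7, 3]
r1 m[φ2→H] = [1, 1]
r1 m[φ2→C] = [1, 6]
r1 m[φ3→C] = [2, 1]
r1 m[φ4→C] = [2, 6]
r1 m[H→φ0] = [0, 0]
r1 m[H→φ1] = [0, 0]
r1 m[H→φ2] = [0, 0]
r1 m[C→φ2] = [0, 0]
r1 m[C→φ3] = [0, 0]
r1 m[C→φ4] = [0, 0]
r1 m[R→φ1] = [0, 0]
r1 m[N→φ0] = [0, 0]
r2 m[φ0→H] = [1, 0]
r2 m[φ0→N] = [0, 1]
r2 m[φ1→H] = [3, 4]
r2 m[φ1→R] = [7, 3]
r2 m[φ2→H] = [1, 1]
r2 m[φ2→C] = [1, 6]
r2 m[φ3→C] = [2, 1]
r2 m[φ4→C] = [2, 6]
r2 m[H→φ0] = [4, 5]
r2 m[H→φ1] = [2, 1]
r2 m[H→φ2] = [4, 4]
r2 m[C→φ2] = [4, 7]
r2 m[C→φ3] = [3, 12]
r2 m[C→φ4] = [3, 7]
r2 m[R→φ1] = [0, 0]
r2 m[N→φ0] = [0, 0]
r3 m[φ0→H] = [1, 0]
r3 m[φ0→N] = [5, 5]
r3 m[φ1→H] = [3, 4]
r3 m[φ1→R] = [9, 5]
r3 m[φ2→H] = [5, 5]
r3 m[φ2→C] = [5, 10]
r3 m[φ3→C] = [2, 1]
r3 m[φ4→C] = [2, 6]
r3 m[H→φ0] = [4, 5]
r3 m[H→φ1] = [2, 1]
r3 m[H→φ2] = [4, 4]
r3 m[C→φ2] = [4, 7]
r3 m[C→φ3] = [3, 12]
r3 m[C→φ4] = [3, 7]
r3 m[R→φ1] = [0, 0]
r3 m[N→φ0] = [0, 0]
r4 m[φ0→H] = [1, 0]
r4 m[φ0→N] = [5, 5]
r4 m[φ1→H] = [3, 4]
r4 m[φ1→R] = [9, 5]
r4 m[φ2→H] = [5, 5]
r4 m[φ2→C] = [5, 10]
r4 m[φ3→C] = [2, 1]
r4 m[φ4→C] = [2, 6]
r4 m[H→φ0] = [8, 9]
r4 m[H→φ1] = [6, 5]
r4 m[H→φ2] = [4, 4]
r4 m[C→φ2] = [4, 7]
r4 m[C→φ3] = [7, 16]
r4 m[C→φ4] = [7, 11]
r4 m[R→φ1] = [0, 0]
r4 m[N→φ0] = [0, 0]
r5 m[φ0→H] = [1, 0]
r5 m[φ0→N] = [9, 9]
r5 m[φ1→H] = [3, 4]
r5 m[φ1→R] = [13, 9]
r5 m[φ2→H] = [5, 5]
r5 m[φ2→C] = [5, 10]
r5 m[φ3→C] = [2, 1]
r5 m[φ4→C] = [2, 6]
r5 m[H→φ0] = [8, 9]
r5 m[H→φ1] = [6, 5]
r5 m[H→φ2] = [4, 4]
r5 m[C→φ2] = [4, 7]
r5 m[C→φ3] = [7, 16]
r5 m[C→φ4] = [7, 11]
r5 m[R→φ1] = [0, 0]
r5 m[N→φ0] = [0, 0]
r6 m[φ0→H] = [1, 0]
r6 m[φ0→N] = [9, 9]
r6 m[φ1→H] = [3, 4]
r6 m[φ1→R] = [13, 9]
r6 m[φ2→H] = [5, 5]
r6 m[φ2→C] = [5, 10]
r6 m[φ3→C] = [2, 1]
r6 m[φ4→C] = [2, 6]
r6 m[H→φ0] = [8, 9]
r6 m[H→φ1] = [6, 5]
r6 m[H→φ2] = [4, 4]
r6 m[C→φ2] = [4, 7]
r6 m[C→φ3] = [7, 16]
r6 m[C→φ4] = [7, 11]
r6 m[R→φ1] = [0, 0]
r6 m[N→φ0] = [0, 0]
fixed point reached at round 6
b[C] = ⊗ incoming = [9, 17]

b[C] = [9, 17]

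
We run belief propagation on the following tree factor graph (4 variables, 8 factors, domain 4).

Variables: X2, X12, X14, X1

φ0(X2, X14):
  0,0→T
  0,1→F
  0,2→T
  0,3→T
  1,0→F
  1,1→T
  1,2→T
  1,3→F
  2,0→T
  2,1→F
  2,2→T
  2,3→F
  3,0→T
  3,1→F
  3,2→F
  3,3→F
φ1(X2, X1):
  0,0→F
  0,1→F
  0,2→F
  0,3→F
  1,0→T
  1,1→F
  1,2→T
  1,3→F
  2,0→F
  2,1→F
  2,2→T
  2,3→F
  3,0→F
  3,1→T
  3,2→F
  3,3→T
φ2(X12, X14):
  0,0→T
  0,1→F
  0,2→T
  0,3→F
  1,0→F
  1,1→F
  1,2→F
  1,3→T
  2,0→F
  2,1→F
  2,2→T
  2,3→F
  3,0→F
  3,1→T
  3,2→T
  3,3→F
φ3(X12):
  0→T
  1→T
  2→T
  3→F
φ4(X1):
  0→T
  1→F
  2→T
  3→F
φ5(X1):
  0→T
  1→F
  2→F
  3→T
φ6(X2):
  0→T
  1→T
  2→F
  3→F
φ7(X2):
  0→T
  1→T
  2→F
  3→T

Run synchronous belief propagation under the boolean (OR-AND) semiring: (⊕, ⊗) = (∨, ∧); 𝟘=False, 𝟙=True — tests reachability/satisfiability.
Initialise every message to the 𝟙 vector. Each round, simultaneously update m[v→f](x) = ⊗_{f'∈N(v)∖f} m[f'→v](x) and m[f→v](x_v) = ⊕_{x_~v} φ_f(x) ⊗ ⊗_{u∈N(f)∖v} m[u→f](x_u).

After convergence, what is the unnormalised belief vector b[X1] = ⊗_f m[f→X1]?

init: all messages = 𝟙 over 4 values
r1 m[φ0→X2] = [T, T, T, T]
r1 m[φ0→X14] = [T, T, T, T]
r1 m[φ1→X2] = [F, T, T, T]
r1 m[φ1→X1] = [T, T, T, T]
r1 m[φ2→X12] = [T, T, T, T]
r1 m[φ2→X14] = [T, T, T, T]
r1 m[φ3→X12] = [T, T, T, F]
r1 m[φ4→X1] = [T, F, T, F]
r1 m[φ5→X1] = [T, F, F, T]
r1 m[φ6→X2] = [T, T, F, F]
r1 m[φ7→X2] = [T, T, F, T]
r1 m[X2→φ0] = [T, T, T, T]
r1 m[X2→φ1] = [T, T, T, T]
r1 m[X2→φ6] = [T, T, T, T]
r1 m[X2→φ7] = [T, T, T, T]
r1 m[X12→φ2] = [T, T, T, T]
r1 m[X12→φ3] = [T, T, T, T]
r1 m[X14→φ0] = [T, T, T, T]
r1 m[X14→φ2] = [T, T, T, T]
r1 m[X1→φ1] = [T, T, T, T]
r1 m[X1→φ4] = [T, T, T, T]
r1 m[X1→φ5] = [T, T, T, T]
r2 m[φ0→X2] = [T, T, T, T]
r2 m[φ0→X14] = [T, T, T, T]
r2 m[φ1→X2] = [F, T, T, T]
r2 m[φ1→X1] = [T, T, T, T]
r2 m[φ2→X12] = [T, T, T, T]
r2 m[φ2→X14] = [T, T, T, T]
r2 m[φ3→X12] = [T, T, T, F]
r2 m[φ4→X1] = [T, F, T, F]
r2 m[φ5→X1] = [T, F, F, T]
r2 m[φ6→X2] = [T, T, F, F]
r2 m[φ7→X2] = [T, T, F, T]
r2 m[X2→φ0] = [F, T, F, F]
r2 m[X2→φ1] = [T, T, F, F]
r2 m[X2→φ6] = [F, T, F, T]
r2 m[X2→φ7] = [F, T, F, F]
r2 m[X12→φ2] = [T, T, T, F]
r2 m[X12→φ3] = [T, T, T, T]
r2 m[X14→φ0] = [T, T, T, T]
r2 m[X14→φ2] = [T, T, T, T]
r2 m[X1→φ1] = [T, F, F, F]
r2 m[X1→φ4] = [T, F, F, T]
r2 m[X1→φ5] = [T, F, T, F]
r3 m[φ0→X2] = [T, T, T, T]
r3 m[φ0→X14] = [F, T, T, F]
r3 m[φ1→X2] = [F, T, F, F]
r3 m[φ1→X1] = [T, F, T, F]
r3 m[φ2→X12] = [T, T, T, T]
r3 m[φ2→X14] = [T, F, T, T]
r3 m[φ3→X12] = [T, T, T, F]
r3 m[φ4→X1] = [T, F, T, F]
r3 m[φ5→X1] = [T, F, F, T]
r3 m[φ6→X2] = [T, T, F, F]
r3 m[φ7→X2] = [T, T, F, T]
r3 m[X2→φ0] = [F, T, F, F]
r3 m[X2→φ1] = [T, T, F, F]
r3 m[X2→φ6] = [F, T, F, T]
r3 m[X2→φ7] = [F, T, F, F]
r3 m[X12→φ2] = [T, T, T, F]
r3 m[X12→φ3] = [T, T, T, T]
r3 m[X14→φ0] = [T, T, T, T]
r3 m[X14→φ2] = [T, T, T, T]
r3 m[X1→φ1] = [T, F, F, F]
r3 m[X1→φ4] = [T, F, F, T]
r3 m[X1→φ5] = [T, F, T, F]
r4 m[φ0→X2] = [T, T, T, T]
r4 m[φ0→X14] = [F, T, T, F]
r4 m[φ1→X2] = [F, T, F, F]
r4 m[φ1→X1] = [T, F, T, F]
r4 m[φ2→X12] = [T, T, T, T]
r4 m[φ2→X14] = [T, F, T, T]
r4 m[φ3→X12] = [T, T, T, F]
r4 m[φ4→X1] = [T, F, T, F]
r4 m[φ5→X1] = [T, F, F, T]
r4 m[φ6→X2] = [T, T, F, F]
r4 m[φ7→X2] = [T, T, F, T]
r4 m[X2→φ0] = [F, T, F, F]
r4 m[X2→φ1] = [T, T, F, F]
r4 m[X2→φ6] = [F, T, F, F]
r4 m[X2→φ7] = [F, T, F, F]
r4 m[X12→φ2] = [T, T, T, F]
r4 m[X12→φ3] = [T, T, T, T]
r4 m[X14→φ0] = [T, F, T, T]
r4 m[X14→φ2] = [F, T, T, F]
r4 m[X1→φ1] = [T, F, F, F]
r4 m[X1→φ4] = [T, F, F, F]
r4 m[X1→φ5] = [T, F, T, F]
r5 m[φ0→X2] = [T, T, T, T]
r5 m[φ0→X14] = [F, T, T, F]
r5 m[φ1→X2] = [F, T, F, F]
r5 m[φ1→X1] = [T, F, T, F]
r5 m[φ2→X12] = [T, F, T, T]
r5 m[φ2→X14] = [T, F, T, T]
r5 m[φ3→X12] = [T, T, T, F]
r5 m[φ4→X1] = [T, F, T, F]
r5 m[φ5→X1] = [T, F, F, T]
r5 m[φ6→X2] = [T, T, F, F]
r5 m[φ7→X2] = [T, T, F, T]
r5 m[X2→φ0] = [F, T, F, F]
r5 m[X2→φ1] = [T, T, F, F]
r5 m[X2→φ6] = [F, T, F, F]
r5 m[X2→φ7] = [F, T, F, F]
r5 m[X12→φ2] = [T, T, T, F]
r5 m[X12→φ3] = [T, T, T, T]
r5 m[X14→φ0] = [T, F, T, T]
r5 m[X14→φ2] = [F, T, T, F]
r5 m[X1→φ1] = [T, F, F, F]
r5 m[X1→φ4] = [T, F, F, F]
r5 m[X1→φ5] = [T, F, T, F]
r6 m[φ0→X2] = [T, T, T, T]
r6 m[φ0→X14] = [F, T, T, F]
r6 m[φ1→X2] = [F, T, F, F]
r6 m[φ1→X1] = [T, F, T, F]
r6 m[φ2→X12] = [T, F, T, T]
r6 m[φ2→X14] = [T, F, T, T]
r6 m[φ3→X12] = [T, T, T, F]
r6 m[φ4→X1] = [T, F, T, F]
r6 m[φ5→X1] = [T, F, F, T]
r6 m[φ6→X2] = [T, T, F, F]
r6 m[φ7→X2] = [T, T, F, T]
r6 m[X2→φ0] = [F, T, F, F]
r6 m[X2→φ1] = [T, T, F, F]
r6 m[X2→φ6] = [F, T, F, F]
r6 m[X2→φ7] = [F, T, F, F]
r6 m[X12→φ2] = [T, T, T, F]
r6 m[X12→φ3] = [T, F, T, T]
r6 m[X14→φ0] = [T, F, T, T]
r6 m[X14→φ2] = [F, T, T, F]
r6 m[X1→φ1] = [T, F, F, F]
r6 m[X1→φ4] = [T, F, F, F]
r6 m[X1→φ5] = [T, F, T, F]
r7 m[φ0→X2] = [T, T, T, T]
r7 m[φ0→X14] = [F, T, T, F]
r7 m[φ1→X2] = [F, T, F, F]
r7 m[φ1→X1] = [T, F, T, F]
r7 m[φ2→X12] = [T, F, T, T]
r7 m[φ2→X14] = [T, F, T, T]
r7 m[φ3→X12] = [T, T, T, F]
r7 m[φ4→X1] = [T, F, T, F]
r7 m[φ5→X1] = [T, F, F, T]
r7 m[φ6→X2] = [T, T, F, F]
r7 m[φ7→X2] = [T, T, F, T]
r7 m[X2→φ0] = [F, T, F, F]
r7 m[X2→φ1] = [T, T, F, F]
r7 m[X2→φ6] = [F, T, F, F]
r7 m[X2→φ7] = [F, T, F, F]
r7 m[X12→φ2] = [T, T, T, F]
r7 m[X12→φ3] = [T, F, T, T]
r7 m[X14→φ0] = [T, F, T, T]
r7 m[X14→φ2] = [F, T, T, F]
r7 m[X1→φ1] = [T, F, F, F]
r7 m[X1→φ4] = [T, F, F, F]
r7 m[X1→φ5] = [T, F, T, F]
fixed point reached at round 7
b[X1] = ⊗ incoming = [T, F, F, F]

b[X1] = [T, F, F, F]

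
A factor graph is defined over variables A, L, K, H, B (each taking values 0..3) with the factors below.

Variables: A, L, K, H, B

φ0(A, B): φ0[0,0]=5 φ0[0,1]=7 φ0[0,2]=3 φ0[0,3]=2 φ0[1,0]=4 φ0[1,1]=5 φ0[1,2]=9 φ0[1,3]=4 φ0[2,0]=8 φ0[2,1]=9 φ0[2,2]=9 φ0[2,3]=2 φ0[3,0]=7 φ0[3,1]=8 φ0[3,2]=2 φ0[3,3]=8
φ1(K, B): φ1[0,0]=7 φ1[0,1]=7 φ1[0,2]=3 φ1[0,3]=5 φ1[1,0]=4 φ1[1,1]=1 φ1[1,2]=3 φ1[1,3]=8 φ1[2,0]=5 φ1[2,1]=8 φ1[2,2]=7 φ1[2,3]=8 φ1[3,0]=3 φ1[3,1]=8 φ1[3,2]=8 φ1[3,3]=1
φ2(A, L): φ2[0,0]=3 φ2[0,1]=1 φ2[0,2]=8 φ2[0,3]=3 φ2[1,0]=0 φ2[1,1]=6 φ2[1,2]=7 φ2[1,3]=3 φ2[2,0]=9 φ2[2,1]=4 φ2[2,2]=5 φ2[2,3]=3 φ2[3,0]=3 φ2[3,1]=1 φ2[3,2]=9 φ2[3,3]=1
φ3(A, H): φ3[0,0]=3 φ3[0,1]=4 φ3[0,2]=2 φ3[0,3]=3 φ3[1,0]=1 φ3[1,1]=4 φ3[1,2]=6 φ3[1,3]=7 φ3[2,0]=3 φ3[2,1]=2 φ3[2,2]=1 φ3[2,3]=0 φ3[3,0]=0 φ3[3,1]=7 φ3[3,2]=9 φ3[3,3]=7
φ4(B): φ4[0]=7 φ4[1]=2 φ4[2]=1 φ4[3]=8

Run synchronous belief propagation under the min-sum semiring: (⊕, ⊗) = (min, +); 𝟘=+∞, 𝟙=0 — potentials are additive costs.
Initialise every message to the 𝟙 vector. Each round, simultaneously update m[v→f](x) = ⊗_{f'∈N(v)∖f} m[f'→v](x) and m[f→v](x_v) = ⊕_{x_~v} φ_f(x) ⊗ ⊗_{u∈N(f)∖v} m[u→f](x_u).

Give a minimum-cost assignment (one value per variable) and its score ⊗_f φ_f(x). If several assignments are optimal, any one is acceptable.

init: all messages = 𝟙 over 4 values
r1 m[φ0→A] = [2, 4, 2, 2]
r1 m[φ0→B] = [4, 5, 2, 2]
r1 m[φ1→K] = [3, 1, 5, 1]
r1 m[φ1→B] = [3, 1, 3, 1]
r1 m[φ2→A] = [1, 0, 3, 1]
r1 m[φ2→L] = [0, 1, 5, 1]
r1 m[φ3→A] = [2, 1, 0, 0]
r1 m[φ3→H] = [0, 2, 1, 0]
r1 m[φ4→B] = [7, 2, 1, 8]
r1 m[A→φ0] = [0, 0, 0, 0]
r1 m[A→φ2] = [0, 0, 0, 0]
r1 m[A→φ3] = [0, 0, 0, 0]
r1 m[L→φ2] = [0, 0, 0, 0]
r1 m[K→φ1] = [0, 0, 0, 0]
r1 m[H→φ3] = [0, 0, 0, 0]
r1 m[B→φ0] = [0, 0, 0, 0]
r1 m[B→φ1] = [0, 0, 0, 0]
r1 m[B→φ4] = [0, 0, 0, 0]
r2 m[φ0→A] = [2, 4, 2, 2]
r2 m[φ0→B] = [4, 5, 2, 2]
r2 m[φ1→K] = [3, 1, 5, 1]
r2 m[φ1→B] = [3, 1, 3, 1]
r2 m[φ2→A] = [1, 0, 3, 1]
r2 m[φ2→L] = [0, 1, 5, 1]
r2 m[φ3→A] = [2, 1, 0, 0]
r2 m[φ3→H] = [0, 2, 1, 0]
r2 m[φ4→B] = [7, 2, 1, 8]
r2 m[A→φ0] = [3, 1, 3, 1]
r2 m[A→φ2] = [4, 5, 2, 2]
r2 m[A→φ3] = [3, 4, 5, 3]
r2 m[L→φ2] = [0, 0, 0, 0]
r2 m[K→φ1] = [0, 0, 0, 0]
r2 m[H→φ3] = [0, 0, 0, 0]
r2 m[B→φ0] = [10, 3, 4, 9]
r2 m[B→φ1] = [11, 7, 3, 10]
r2 m[B→φ4] = [7, 6, 5, 3]
r3 m[φ0→A] = [7, 8, 11, 6]
r3 m[φ0→B] = [5, 6, 3, 5]
r3 m[φ1→K] = [6, 6, 10, 11]
r3 m[φ1→B] = [3, 1, 3, 1]
r3 m[φ2→A] = [1, 0, 3, 1]
r3 m[φ2→L] = [5, 3, 7, 3]
r3 m[φ3→A] = [2, 1, 0, 0]
r3 m[φ3→H] = [3, 7, 5, 5]
r3 m[φ4→B] = [7, 2, 1, 8]
r3 m[A→φ0] = [3, 1, 3, 1]
r3 m[A→φ2] = [4, 5, 2, 2]
r3 m[A→φ3] = [3, 4, 5, 3]
r3 m[L→φ2] = [0, 0, 0, 0]
r3 m[K→φ1] = [0, 0, 0, 0]
r3 m[H→φ3] = [0, 0, 0, 0]
r3 m[B→φ0] = [10, 3, 4, 9]
r3 m[B→φ1] = [11, 7, 3, 10]
r3 m[B→φ4] = [7, 6, 5, 3]
r4 m[φ0→A] = [7, 8, 11, 6]
r4 m[φ0→B] = [5, 6, 3, 5]
r4 m[φ1→K] = [6, 6, 10, 11]
r4 m[φ1→B] = [3, 1, 3, 1]
r4 m[φ2→A] = [1, 0, 3, 1]
r4 m[φ2→L] = [5, 3, 7, 3]
r4 m[φ3→A] = [2, 1, 0, 0]
r4 m[φ3→H] = [3, 7, 5, 5]
r4 m[φ4→B] = [7, 2, 1, 8]
r4 m[A→φ0] = [3, 1, 3, 1]
r4 m[A→φ2] = [9, 9, 11, 6]
r4 m[A→φ3] = [8, 8, 14, 7]
r4 m[L→φ2] = [0, 0, 0, 0]
r4 m[K→φ1] = [0, 0, 0, 0]
r4 m[H→φ3] = [0, 0, 0, 0]
r4 m[B→φ0] = [10, 3, 4, 9]
r4 m[B→φ1] = [12, 8, 4, 13]
r4 m[B→φ4] = [8, 7, 6, 6]
r5 m[φ0→A] = [7, 8, 11, 6]
r5 m[φ0→B] = [5, 6, 3, 5]
r5 m[φ1→K] = [7, 7, 11, 12]
r5 m[φ1→B] = [3, 1, 3, 1]
r5 m[φ2→A] = [1, 0, 3, 1]
r5 m[φ2→L] = [9, 7, 15, 7]
r5 m[φ3→A] = [2, 1, 0, 0]
r5 m[φ3→H] = [7, 12, 10, 11]
r5 m[φ4→B] = [7, 2, 1, 8]
r5 m[A→φ0] = [3, 1, 3, 1]
r5 m[A→φ2] = [9, 9, 11, 6]
r5 m[A→φ3] = [8, 8, 14, 7]
r5 m[L→φ2] = [0, 0, 0, 0]
r5 m[K→φ1] = [0, 0, 0, 0]
r5 m[H→φ3] = [0, 0, 0, 0]
r5 m[B→φ0] = [10, 3, 4, 9]
r5 m[B→φ1] = [12, 8, 4, 13]
r5 m[B→φ4] = [8, 7, 6, 6]
r6 m[φ0→A] = [7, 8, 11, 6]
r6 m[φ0→B] = [5, 6, 3, 5]
r6 m[φ1→K] = [7, 7, 11, 12]
r6 m[φ1→B] = [3, 1, 3, 1]
r6 m[φ2→A] = [1, 0, 3, 1]
r6 m[φ2→L] = [9, 7, 15, 7]
r6 m[φ3→A] = [2, 1, 0, 0]
r6 m[φ3→H] = [7, 12, 10, 11]
r6 m[φ4→B] = [7, 2, 1, 8]
r6 m[A→φ0] = [3, 1, 3, 1]
r6 m[A→φ2] = [9, 9, 11, 6]
r6 m[A→φ3] = [8, 8, 14, 7]
r6 m[L→φ2] = [0, 0, 0, 0]
r6 m[K→φ1] = [0, 0, 0, 0]
r6 m[H→φ3] = [0, 0, 0, 0]
r6 m[B→φ0] = [10, 3, 4, 9]
r6 m[B→φ1] = [12, 8, 4, 13]
r6 m[B→φ4] = [8, 7, 6, 6]
fixed point reached at round 6
traceback from A: (A=3, L=1, K=0, H=0, B=2), score=7

assignment: (A=3, L=1, K=0, H=0, B=2); score = 7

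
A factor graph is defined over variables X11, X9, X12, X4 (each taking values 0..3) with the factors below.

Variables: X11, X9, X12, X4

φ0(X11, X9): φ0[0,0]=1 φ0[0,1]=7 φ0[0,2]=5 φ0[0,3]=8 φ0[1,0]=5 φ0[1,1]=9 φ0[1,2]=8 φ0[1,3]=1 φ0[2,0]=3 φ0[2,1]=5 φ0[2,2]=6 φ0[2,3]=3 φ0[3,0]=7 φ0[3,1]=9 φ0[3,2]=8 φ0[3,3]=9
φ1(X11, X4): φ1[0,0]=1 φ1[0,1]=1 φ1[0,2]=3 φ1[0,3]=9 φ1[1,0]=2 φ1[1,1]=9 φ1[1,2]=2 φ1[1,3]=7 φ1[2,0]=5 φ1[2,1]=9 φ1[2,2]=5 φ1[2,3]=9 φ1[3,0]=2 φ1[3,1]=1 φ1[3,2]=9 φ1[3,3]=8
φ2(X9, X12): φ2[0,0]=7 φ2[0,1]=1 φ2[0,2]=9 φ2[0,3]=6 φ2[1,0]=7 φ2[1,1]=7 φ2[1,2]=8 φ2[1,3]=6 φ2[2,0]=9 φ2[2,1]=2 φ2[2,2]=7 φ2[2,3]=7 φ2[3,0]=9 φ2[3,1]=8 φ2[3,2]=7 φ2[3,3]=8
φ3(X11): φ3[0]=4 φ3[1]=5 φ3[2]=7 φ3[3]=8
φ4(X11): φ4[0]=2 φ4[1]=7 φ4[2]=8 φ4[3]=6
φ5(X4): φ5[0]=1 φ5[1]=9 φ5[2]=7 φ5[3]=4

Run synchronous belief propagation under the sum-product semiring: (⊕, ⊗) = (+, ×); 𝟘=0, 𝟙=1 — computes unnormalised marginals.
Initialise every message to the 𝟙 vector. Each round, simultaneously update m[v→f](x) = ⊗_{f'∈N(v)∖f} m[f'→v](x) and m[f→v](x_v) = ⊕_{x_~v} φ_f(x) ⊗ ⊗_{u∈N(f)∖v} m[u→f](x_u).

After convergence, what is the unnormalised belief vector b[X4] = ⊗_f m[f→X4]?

init: all messages = 𝟙 over 4 values
r1 m[φ0→X11] = [21, 23, 17, 33]
r1 m[φ0→X9] = [16, 30, 27, 21]
r1 m[φ1→X11] = [14, 20, 28, 20]
r1 m[φ1→X4] = [10, 20, 19, 33]
r1 m[φ2→X9] = [23, 28, 25, 32]
r1 m[φ2→X12] = [32, 18, 31, 27]
r1 m[φ3→X11] = [4, 5, 7, 8]
r1 m[φ4→X11] = [2, 7, 8, 6]
r1 m[φ5→X4] = [1, 9, 7, 4]
r1 m[X11→φ0] = [1, 1, 1, 1]
r1 m[X11→φ1] = [1, 1, 1, 1]
r1 m[X11→φ3] = [1, 1, 1, 1]
r1 m[X11→φ4] = [1, 1, 1, 1]
r1 m[X9→φ0] = [1, 1, 1, 1]
r1 m[X9→φ2] = [1, 1, 1, 1]
r1 m[X12→φ2] = [1, 1, 1, 1]
r1 m[X4→φ1] = [1, 1, 1, 1]
r1 m[X4→φ5] = [1, 1, 1, 1]
r2 m[φ0→X11] = [21, 23, 17, 33]
r2 m[φ0→X9] = [16, 30, 27, 21]
r2 m[φ1→X11] = [14, 20, 28, 20]
r2 m[φ1→X4] = [10, 20, 19, 33]
r2 m[φ2→X9] = [23, 28, 25, 32]
r2 m[φ2→X12] = [32, 18, 31, 27]
r2 m[φ3→X11] = [4, 5, 7, 8]
r2 m[φ4→X11] = [2, 7, 8, 6]
r2 m[φ5→X4] = [1, 9, 7, 4]
r2 m[X11→φ0] = [112, 700, 1568, 960]
r2 m[X11→φ1] = [168, 805, 952, 1584]
r2 m[X11→φ3] = [588, 3220, 3808, 3960]
r2 m[X11→φ4] = [1176, 2300, 3332, 5280]
r2 m[X9→φ0] = [23, 28, 25, 32]
r2 m[X9→φ2] = [16, 30, 27, 21]
r2 m[X12→φ2] = [1, 1, 1, 1]
r2 m[X4→φ1] = [1, 9, 7, 4]
r2 m[X4→φ5] = [10, 20, 19, 33]
r3 m[φ0→X11] = [600, 599, 455, 901]
r3 m[φ0→X9] = [15036, 23564, 23248, 14940]
r3 m[φ1→X11] = [67, 125, 157, 106]
r3 m[φ1→X4] = [9706, 17565, 21130, 28387]
r3 m[φ2→X9] = [23, 28, 25, 32]
r3 m[φ2→X12] = [754, 448, 720, 633]
r3 m[φ3→X11] = [4, 5, 7, 8]
r3 m[φ4→X11] = [2, 7, 8, 6]
r3 m[φ5→X4] = [1, 9, 7, 4]
r3 m[X11→φ0] = [112, 700, 1568, 960]
r3 m[X11→φ1] = [168, 805, 952, 1584]
r3 m[X11→φ3] = [588, 3220, 3808, 3960]
r3 m[X11→φ4] = [1176, 2300, 3332, 5280]
r3 m[X9→φ0] = [23, 28, 25, 32]
r3 m[X9→φ2] = [16, 30, 27, 21]
r3 m[X12→φ2] = [1, 1, 1, 1]
r3 m[X4→φ1] = [1, 9, 7, 4]
r3 m[X4→φ5] = [10, 20, 19, 33]
r4 m[φ0→X11] = [600, 599, 455, 901]
r4 m[φ0→X9] = [15036, 23564, 23248, 14940]
r4 m[φ1→X11] = [67, 125, 157, 106]
r4 m[φ1→X4] = [9706, 17565, 21130, 28387]
r4 m[φ2→X9] = [23, 28, 25, 32]
r4 m[φ2→X12] = [754, 448, 720, 633]
r4 m[φ3→X11] = [4, 5, 7, 8]
r4 m[φ4→X11] = [2, 7, 8, 6]
r4 m[φ5→X4] = [1, 9, 7, 4]
r4 m[X11→φ0] = [536, 4375, 8792, 5088]
r4 m[X11→φ1] = [4800, 20965, 25480, 43248]
r4 m[X11→φ3] = [80400, 524125, 571480, 573036]
r4 m[X11→φ4] = [160800, 374375, 500045, 764048]
r4 m[X9→φ0] = [23, 28, 25, 32]
r4 m[X9→φ2] = [15036, 23564, 23248, 14940]
r4 m[X12→φ2] = [1, 1, 1, 1]
r4 m[X4→φ1] = [1, 9, 7, 4]
r4 m[X4→φ5] = [9706, 17565, 21130, 28387]
r5 m[φ0→X11] = [600, 599, 455, 901]
r5 m[φ0→X9] = [84403, 132879, 131136, 80831]
r5 m[φ1→X11] = [67, 125, 157, 106]
r5 m[φ1→X4] = [260626, 466053, 572962, 765259]
r5 m[φ2→X9] = [23, 28, 25, 32]
r5 m[φ2→X12] = [613892, 346000, 591152, 513856]
r5 m[φ3→X11] = [4, 5, 7, 8]
r5 m[φ4→X11] = [2, 7, 8, 6]
r5 m[φ5→X4] = [1, 9, 7, 4]
r5 m[X11→φ0] = [536, 4375, 8792, 5088]
r5 m[X11→φ1] = [4800, 20965, 25480, 43248]
r5 m[X11→φ3] = [80400, 524125, 571480, 573036]
r5 m[X11→φ4] = [160800, 374375, 500045, 764048]
r5 m[X9→φ0] = [23, 28, 25, 32]
r5 m[X9→φ2] = [15036, 23564, 23248, 14940]
r5 m[X12→φ2] = [1, 1, 1, 1]
r5 m[X4→φ1] = [1, 9, 7, 4]
r5 m[X4→φ5] = [9706, 17565, 21130, 28387]
r6 m[φ0→X11] = [600, 599, 455, 901]
r6 m[φ0→X9] = [84403, 132879, 131136, 80831]
r6 m[φ1→X11] = [67, 125, 157, 106]
r6 m[φ1→X4] = [260626, 466053, 572962, 765259]
r6 m[φ2→X9] = [23, 28, 25, 32]
r6 m[φ2→X12] = [613892, 346000, 591152, 513856]
r6 m[φ3→X11] = [4, 5, 7, 8]
r6 m[φ4→X11] = [2, 7, 8, 6]
r6 m[φ5→X4] = [1, 9, 7, 4]
r6 m[X11→φ0] = [536, 4375, 8792, 5088]
r6 m[X11→φ1] = [4800, 20965, 25480, 43248]
r6 m[X11→φ3] = [80400, 524125, 571480, 573036]
r6 m[X11→φ4] = [160800, 374375, 500045, 764048]
r6 m[X9→φ0] = [23, 28, 25, 32]
r6 m[X9→φ2] = [84403, 132879, 131136, 80831]
r6 m[X12→φ2] = [1, 1, 1, 1]
r6 m[X4→φ1] = [1, 9, 7, 4]
r6 m[X4→φ5] = [260626, 466053, 572962, 765259]
r7 m[φ0→X11] = [600, 599, 455, 901]
r7 m[φ0→X9] = [84403, 132879, 131136, 80831]
r7 m[φ1→X11] = [67, 125, 157, 106]
r7 m[φ1→X4] = [260626, 466053, 572962, 765259]
r7 m[φ2→X9] = [23, 28, 25, 32]
r7 m[φ2→X12] = [3428677, 1923476, 3306428, 2868292]
r7 m[φ3→X11] = [4, 5, 7, 8]
r7 m[φ4→X11] = [2, 7, 8, 6]
r7 m[φ5→X4] = [1, 9, 7, 4]
r7 m[X11→φ0] = [536, 4375, 8792, 5088]
r7 m[X11→φ1] = [4800, 20965, 25480, 43248]
r7 m[X11→φ3] = [80400, 524125, 571480, 573036]
r7 m[X11→φ4] = [160800, 374375, 500045, 764048]
r7 m[X9→φ0] = [23, 28, 25, 32]
r7 m[X9→φ2] = [84403, 132879, 131136, 80831]
r7 m[X12→φ2] = [1, 1, 1, 1]
r7 m[X4→φ1] = [1, 9, 7, 4]
r7 m[X4→φ5] = [260626, 466053, 572962, 765259]
r8 m[φ0→X11] = [600, 599, 455, 901]
r8 m[φ0→X9] = [84403, 132879, 131136, 80831]
r8 m[φ1→X11] = [67, 125, 157, 106]
r8 m[φ1→X4] = [260626, 466053, 572962, 765259]
r8 m[φ2→X9] = [23, 28, 25, 32]
r8 m[φ2→X12] = [3428677, 1923476, 3306428, 2868292]
r8 m[φ3→X11] = [4, 5, 7, 8]
r8 m[φ4→X11] = [2, 7, 8, 6]
r8 m[φ5→X4] = [1, 9, 7, 4]
r8 m[X11→φ0] = [536, 4375, 8792, 5088]
r8 m[X11→φ1] = [4800, 20965, 25480, 43248]
r8 m[X11→φ3] = [80400, 524125, 571480, 573036]
r8 m[X11→φ4] = [160800, 374375, 500045, 764048]
r8 m[X9→φ0] = [23, 28, 25, 32]
r8 m[X9→φ2] = [84403, 132879, 131136, 80831]
r8 m[X12→φ2] = [1, 1, 1, 1]
r8 m[X4→φ1] = [1, 9, 7, 4]
r8 m[X4→φ5] = [260626, 466053, 572962, 765259]
fixed point reached at round 8
b[X4] = ⊗ incoming = [260626, 4194477, 4010734, 3061036]

b[X4] = [260626, 4194477, 4010734, 3061036]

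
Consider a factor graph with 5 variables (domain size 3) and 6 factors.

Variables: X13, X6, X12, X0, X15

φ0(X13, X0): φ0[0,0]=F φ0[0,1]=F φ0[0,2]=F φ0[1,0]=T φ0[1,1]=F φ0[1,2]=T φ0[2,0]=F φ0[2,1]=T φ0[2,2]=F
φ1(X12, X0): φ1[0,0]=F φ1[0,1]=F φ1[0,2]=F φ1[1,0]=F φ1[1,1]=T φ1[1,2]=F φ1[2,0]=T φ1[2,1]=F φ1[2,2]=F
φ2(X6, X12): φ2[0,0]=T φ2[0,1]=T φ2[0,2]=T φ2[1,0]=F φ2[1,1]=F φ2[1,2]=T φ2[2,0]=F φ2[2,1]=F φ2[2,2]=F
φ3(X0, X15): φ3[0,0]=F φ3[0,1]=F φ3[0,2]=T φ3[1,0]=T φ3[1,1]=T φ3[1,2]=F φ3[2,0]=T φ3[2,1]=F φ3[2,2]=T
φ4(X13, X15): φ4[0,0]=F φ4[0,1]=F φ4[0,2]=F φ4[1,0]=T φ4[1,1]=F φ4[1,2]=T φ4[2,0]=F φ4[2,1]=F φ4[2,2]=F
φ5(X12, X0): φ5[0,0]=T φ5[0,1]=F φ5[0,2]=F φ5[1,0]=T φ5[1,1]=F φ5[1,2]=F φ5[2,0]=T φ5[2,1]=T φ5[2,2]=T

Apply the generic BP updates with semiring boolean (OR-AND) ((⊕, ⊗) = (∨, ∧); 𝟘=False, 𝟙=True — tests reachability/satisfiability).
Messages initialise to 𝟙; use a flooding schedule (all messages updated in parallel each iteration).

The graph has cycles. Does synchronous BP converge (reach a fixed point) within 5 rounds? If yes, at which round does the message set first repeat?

init: all messages = 𝟙 over 3 values
r1 m[φ0→X13] = [F, T, T]
r1 m[φ0→X0] = [T, T, T]
r1 m[φ1→X12] = [F, T, T]
r1 m[φ1→X0] = [T, T, F]
r1 m[φ2→X6] = [T, T, F]
r1 m[φ2→X12] = [T, T, T]
r1 m[φ3→X0] = [T, T, T]
r1 m[φ3→X15] = [T, T, T]
r1 m[φ4→X13] = [F, T, F]
r1 m[φ4→X15] = [T, F, T]
r1 m[φ5→X12] = [T, T, T]
r1 m[φ5→X0] = [T, T, T]
r1 m[X13→φ0] = [T, T, T]
r1 m[X13→φ4] = [T, T, T]
r1 m[X6→φ2] = [T, T, T]
r1 m[X12→φ1] = [T, T, T]
r1 m[X12→φ2] = [T, T, T]
r1 m[X12→φ5] = [T, T, T]
r1 m[X0→φ0] = [T, T, T]
r1 m[X0→φ1] = [T, T, T]
r1 m[X0→φ3] = [T, T, T]
r1 m[X0→φ5] = [T, T, T]
r1 m[X15→φ3] = [T, T, T]
r1 m[X15→φ4] = [T, T, T]
r2 m[φ0→X13] = [F, T, T]
r2 m[φ0→X0] = [T, T, T]
r2 m[φ1→X12] = [F, T, T]
r2 m[φ1→X0] = [T, T, F]
r2 m[φ2→X6] = [T, T, F]
r2 m[φ2→X12] = [T, T, T]
r2 m[φ3→X0] = [T, T, T]
r2 m[φ3→X15] = [T, T, T]
r2 m[φ4→X13] = [F, T, F]
r2 m[φ4→X15] = [T, F, T]
r2 m[φ5→X12] = [T, T, T]
r2 m[φ5→X0] = [T, T, T]
r2 m[X13→φ0] = [F, T, F]
r2 m[X13→φ4] = [F, T, T]
r2 m[X6→φ2] = [T, T, T]
r2 m[X12→φ1] = [T, T, T]
r2 m[X12→φ2] = [F, T, T]
r2 m[X12→φ5] = [F, T, T]
r2 m[X0→φ0] = [T, T, F]
r2 m[X0→φ1] = [T, T, T]
r2 m[X0→φ3] = [T, T, F]
r2 m[X0→φ5] = [T, T, F]
r2 m[X15→φ3] = [T, F, T]
r2 m[X15→φ4] = [T, T, T]
r3 m[φ0→X13] = [F, T, T]
r3 m[φ0→X0] = [T, F, T]
r3 m[φ1→X12] = [F, T, T]
r3 m[φ1→X0] = [T, T, F]
r3 m[φ2→X6] = [T, T, F]
r3 m[φ2→X12] = [T, T, T]
r3 m[φ3→X0] = [T, T, T]
r3 m[φ3→X15] = [T, T, T]
r3 m[φ4→X13] = [F, T, F]
r3 m[φ4→X15] = [T, F, T]
r3 m[φ5→X12] = [T, T, T]
r3 m[φ5→X0] = [T, T, T]
r3 m[X13→φ0] = [F, T, F]
r3 m[X13→φ4] = [F, T, T]
r3 m[X6→φ2] = [T, T, T]
r3 m[X12→φ1] = [T, T, T]
r3 m[X12→φ2] = [F, T, T]
r3 m[X12→φ5] = [F, T, T]
r3 m[X0→φ0] = [T, T, F]
r3 m[X0→φ1] = [T, T, T]
r3 m[X0→φ3] = [T, T, F]
r3 m[X0→φ5] = [T, T, F]
r3 m[X15→φ3] = [T, F, T]
r3 m[X15→φ4] = [T, T, T]
r4 m[φ0→X13] = [F, T, T]
r4 m[φ0→X0] = [T, F, T]
r4 m[φ1→X12] = [F, T, T]
r4 m[φ1→X0] = [T, T, F]
r4 m[φ2→X6] = [T, T, F]
r4 m[φ2→X12] = [T, T, T]
r4 m[φ3→X0] = [T, T, T]
r4 m[φ3→X15] = [T, T, T]
r4 m[φ4→X13] = [F, T, F]
r4 m[φ4→X15] = [T, F, T]
r4 m[φ5→X12] = [T, T, T]
r4 m[φ5→X0] = [T, T, T]
r4 m[X13→φ0] = [F, T, F]
r4 m[X13→φ4] = [F, T, T]
r4 m[X6→φ2] = [T, T, T]
r4 m[X12→φ1] = [T, T, T]
r4 m[X12→φ2] = [F, T, T]
r4 m[X12→φ5] = [F, T, T]
r4 m[X0→φ0] = [T, T, F]
r4 m[X0→φ1] = [T, F, T]
r4 m[X0→φ3] = [T, F, F]
r4 m[X0→φ5] = [T, F, F]
r4 m[X15→φ3] = [T, F, T]
r4 m[X15→φ4] = [T, T, T]
r5 m[φ0→X13] = [F, T, T]
r5 m[φ0→X0] = [T, F, T]
r5 m[φ1→X12] = [F, F, T]
r5 m[φ1→X0] = [T, T, F]
r5 m[φ2→X6] = [T, T, F]
r5 m[φ2→X12] = [T, T, T]
r5 m[φ3→X0] = [T, T, T]
r5 m[φ3→X15] = [F, F, T]
r5 m[φ4→X13] = [F, T, F]
r5 m[φ4→X15] = [T, F, T]
r5 m[φ5→X12] = [T, T, T]
r5 m[φ5→X0] = [T, T, T]
r5 m[X13→φ0] = [F, T, F]
r5 m[X13→φ4] = [F, T, T]
r5 m[X6→φ2] = [T, T, T]
r5 m[X12→φ1] = [T, T, T]
r5 m[X12→φ2] = [F, T, T]
r5 m[X12→φ5] = [F, T, T]
r5 m[X0→φ0] = [T, T, F]
r5 m[X0→φ1] = [T, F, T]
r5 m[X0→φ3] = [T, F, F]
r5 m[X0→φ5] = [T, F, F]
r5 m[X15→φ3] = [T, F, T]
r5 m[X15→φ4] = [T, T, T]
no fixed point within 5 rounds

NOT CONVERGED within 5 rounds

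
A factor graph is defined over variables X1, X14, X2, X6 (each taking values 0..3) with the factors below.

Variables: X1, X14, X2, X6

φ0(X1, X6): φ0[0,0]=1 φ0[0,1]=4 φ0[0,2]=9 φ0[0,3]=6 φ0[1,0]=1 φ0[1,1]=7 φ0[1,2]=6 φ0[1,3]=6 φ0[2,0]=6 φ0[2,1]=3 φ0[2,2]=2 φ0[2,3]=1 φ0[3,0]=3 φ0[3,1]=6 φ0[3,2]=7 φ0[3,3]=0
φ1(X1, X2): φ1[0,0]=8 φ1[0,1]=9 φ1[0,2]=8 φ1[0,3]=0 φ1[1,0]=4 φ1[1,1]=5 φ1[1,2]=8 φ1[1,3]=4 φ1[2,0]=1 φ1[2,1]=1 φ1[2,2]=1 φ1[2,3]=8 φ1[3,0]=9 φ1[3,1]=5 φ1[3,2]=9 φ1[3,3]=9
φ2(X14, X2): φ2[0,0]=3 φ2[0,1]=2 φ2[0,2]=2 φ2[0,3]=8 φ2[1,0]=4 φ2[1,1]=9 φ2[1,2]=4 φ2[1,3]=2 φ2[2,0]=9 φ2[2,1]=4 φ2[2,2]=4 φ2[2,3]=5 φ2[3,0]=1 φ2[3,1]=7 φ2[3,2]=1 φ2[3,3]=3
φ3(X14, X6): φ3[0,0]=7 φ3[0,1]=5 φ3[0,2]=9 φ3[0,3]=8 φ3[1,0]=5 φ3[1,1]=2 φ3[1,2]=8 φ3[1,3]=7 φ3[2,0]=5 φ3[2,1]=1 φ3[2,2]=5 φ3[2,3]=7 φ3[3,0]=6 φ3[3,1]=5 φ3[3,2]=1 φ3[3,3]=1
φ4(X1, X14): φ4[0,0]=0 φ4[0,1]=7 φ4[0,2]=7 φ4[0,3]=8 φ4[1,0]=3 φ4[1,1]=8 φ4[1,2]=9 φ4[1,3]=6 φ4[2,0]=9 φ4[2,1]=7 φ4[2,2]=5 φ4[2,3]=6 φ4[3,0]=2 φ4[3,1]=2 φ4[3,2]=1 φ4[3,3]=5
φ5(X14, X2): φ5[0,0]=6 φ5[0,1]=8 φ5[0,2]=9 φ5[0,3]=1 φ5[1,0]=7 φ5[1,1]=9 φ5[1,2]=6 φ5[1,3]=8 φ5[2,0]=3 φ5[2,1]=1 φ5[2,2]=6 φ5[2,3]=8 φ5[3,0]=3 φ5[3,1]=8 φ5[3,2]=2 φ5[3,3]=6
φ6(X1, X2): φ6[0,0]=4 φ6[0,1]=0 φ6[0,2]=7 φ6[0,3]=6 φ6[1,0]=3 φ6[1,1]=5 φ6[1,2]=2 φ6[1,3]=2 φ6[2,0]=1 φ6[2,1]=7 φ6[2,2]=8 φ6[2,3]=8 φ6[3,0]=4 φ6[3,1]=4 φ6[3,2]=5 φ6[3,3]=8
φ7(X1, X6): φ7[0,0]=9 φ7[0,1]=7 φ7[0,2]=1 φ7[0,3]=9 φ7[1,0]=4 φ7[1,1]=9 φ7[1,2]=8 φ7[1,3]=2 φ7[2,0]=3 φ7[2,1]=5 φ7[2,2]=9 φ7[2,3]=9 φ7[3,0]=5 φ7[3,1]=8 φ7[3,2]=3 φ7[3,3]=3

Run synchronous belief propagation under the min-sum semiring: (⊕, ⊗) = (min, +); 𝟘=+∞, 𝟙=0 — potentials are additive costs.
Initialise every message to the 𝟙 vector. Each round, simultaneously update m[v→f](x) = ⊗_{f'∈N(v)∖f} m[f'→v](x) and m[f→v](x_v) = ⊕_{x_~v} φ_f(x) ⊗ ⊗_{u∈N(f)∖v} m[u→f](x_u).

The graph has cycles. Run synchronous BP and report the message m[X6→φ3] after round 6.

message @ round 6 = [49, 54, 57, 56]

init: all messages = 𝟙 over 4 values
r1 m[φ0→X1] = [1, 1, 1, 0]
r1 m[φ0→X6] = [1, 3, 2, 0]
r1 m[φ1→X1] = [0, 4, 1, 5]
r1 m[φ1→X2] = [1, 1, 1, 0]
r1 m[φ2→X14] = [2, 2, 4, 1]
r1 m[φ2→X2] = [1, 2, 1, 2]
r1 m[φ3→X14] = [5, 2, 1, 1]
r1 m[φ3→X6] = [5, 1, 1, 1]
r1 m[φ4→X1] = [0, 3, 5, 1]
r1 m[φ4→X14] = [0, 2, 1, 5]
r1 m[φ5→X14] = [1, 6, 1, 2]
r1 m[φ5→X2] = [3, 1, 2, 1]
r1 m[φ6→X1] = [0, 2, 1, 4]
r1 m[φ6→X2] = [1, 0, 2, 2]
r1 m[φ7→X1] = [1, 2, 3, 3]
r1 m[φ7→X6] = [3, 5, 1, 2]
r1 m[X1→φ0] = [0, 0, 0, 0]
r1 m[X1→φ1] = [0, 0, 0, 0]
r1 m[X1→φ4] = [0, 0, 0, 0]
r1 m[X1→φ6] = [0, 0, 0, 0]
r1 m[X1→φ7] = [0, 0, 0, 0]
r1 m[X14→φ2] = [0, 0, 0, 0]
r1 m[X14→φ3] = [0, 0, 0, 0]
r1 m[X14→φ4] = [0, 0, 0, 0]
r1 m[X14→φ5] = [0, 0, 0, 0]
r1 m[X2→φ1] = [0, 0, 0, 0]
r1 m[X2→φ2] = [0, 0, 0, 0]
r1 m[X2→φ5] = [0, 0, 0, 0]
r1 m[X2→φ6] = [0, 0, 0, 0]
r1 m[X6→φ0] = [0, 0, 0, 0]
r1 m[X6→φ3] = [0, 0, 0, 0]
r1 m[X6→φ7] = [0, 0, 0, 0]
r2 m[φ0→X1] = [1, 1, 1, 0]
r2 m[φ0→X6] = [1, 3, 2, 0]
r2 m[φ1→X1] = [0, 4, 1, 5]
r2 m[φ1→X2] = [1, 1, 1, 0]
r2 m[φ2→X14] = [2, 2, 4, 1]
r2 m[φ2→X2] = [1, 2, 1, 2]
r2 m[φ3→X14] = [5, 2, 1, 1]
r2 m[φ3→X6] = [5, 1, 1, 1]
r2 m[φ4→X1] = [0, 3, 5, 1]
r2 m[φ4→X14] = [0, 2, 1, 5]
r2 m[φ5→X14] = [1, 6, 1, 2]
r2 m[φ5→X2] = [3, 1, 2, 1]
r2 m[φ6→X1] = [0, 2, 1, 4]
r2 m[φ6→X2] = [1, 0, 2, 2]
r2 m[φ7→X1] = [1, 2, 3, 3]
r2 m[φ7→X6] = [3, 5, 1, 2]
r2 m[X1→φ0] = [1, 11, 10, 13]
r2 m[X1→φ1] = [2, 8, 10, 8]
r2 m[X1→φ4] = [2, 9, 6, 12]
r2 m[X1→φ6] = [2, 10, 10, 9]
r2 m[X1→φ7] = [1, 10, 8, 10]
r2 m[X14→φ2] = [6, 10, 3, 8]
r2 m[X14→φ3] = [3, 10, 6, 8]
r2 m[X14→φ4] = [8, 10, 6, 4]
r2 m[X14→φ5] = [7, 6, 6, 7]
r2 m[X2→φ1] = [5, 3, 5, 5]
r2 m[X2→φ2] = [5, 2, 5, 3]
r2 m[X2→φ5] = [3, 3, 4, 4]
r2 m[X2→φ6] = [5, 4, 4, 3]
r2 m[X6→φ0] = [8, 6, 2, 3]
r2 m[X6→φ3] = [4, 8, 3, 2]
r2 m[X6→φ7] = [6, 4, 3, 1]
r3 m[φ0→X1] = [9, 8, 4, 3]
r3 m[φ0→X6] = [2, 5, 10, 7]
r3 m[φ1→X1] = [5, 8, 4, 8]
r3 m[φ1→X2] = [10, 11, 10, 2]
r3 m[φ2→X14] = [4, 5, 6, 6]
r3 m[φ2→X2] = [9, 7, 7, 8]
r3 m[φ3→X14] = [10, 9, 8, 3]
r3 m[φ3→X6] = [10, 7, 9, 9]
r3 m[φ4→X1] = [8, 10, 10, 7]
r3 m[φ4→X14] = [2, 9, 9, 10]
r3 m[φ5→X14] = [5, 10, 4, 6]
r3 m[φ5→X2] = [9, 7, 9, 8]
r3 m[φ6→X1] = [4, 5, 6, 8]
r3 m[φ6→X2] = [6, 2, 9, 8]
r3 m[φ7→X1] = [4, 3, 9, 4]
r3 m[φ7→X6] = [10, 8, 2, 10]
r3 m[X1→φ0] = [1, 11, 10, 13]
r3 m[X1→φ1] = [2, 8, 10, 8]
r3 m[X1→φ4] = [2, 9, 6, 12]
r3 m[X1→φ6] = [2, 10, 10, 9]
r3 m[X1→φ7] = [1, 10, 8, 10]
r3 m[X14→φ2] = [6, 10, 3, 8]
r3 m[X14→φ3] = [3, 10, 6, 8]
r3 m[X14→φ4] = [8, 10, 6, 4]
r3 m[X14→φ5] = [7, 6, 6, 7]
r3 m[X2→φ1] = [5, 3, 5, 5]
r3 m[X2→φ2] = [5, 2, 5, 3]
r3 m[X2→φ5] = [3, 3, 4, 4]
r3 m[X2→φ6] = [5, 4, 4, 3]
r3 m[X6→φ0] = [8, 6, 2, 3]
r3 m[X6→φ3] = [4, 8, 3, 2]
r3 m[X6→φ7] = [6, 4, 3, 1]
r4 m[φ0→X1] = [9, 8, 4, 3]
r4 m[φ0→X6] = [2, 5, 10, 7]
r4 m[φ1→X1] = [5, 8, 4, 8]
r4 m[φ1→X2] = [10, 11, 10, 2]
r4 m[φ2→X14] = [4, 5, 6, 6]
r4 m[φ2→X2] = [9, 7, 7, 8]
r4 m[φ3→X14] = [10, 9, 8, 3]
r4 m[φ3→X6] = [10, 7, 9, 9]
r4 m[φ4→X1] = [8, 10, 10, 7]
r4 m[φ4→X14] = [2, 9, 9, 10]
r4 m[φ5→X14] = [5, 10, 4, 6]
r4 m[φ5→X2] = [9, 7, 9, 8]
r4 m[φ6→X1] = [4, 5, 6, 8]
r4 m[φ6→X2] = [6, 2, 9, 8]
r4 m[φ7→X1] = [4, 3, 9, 4]
r4 m[φ7→X6] = [10, 8, 2, 10]
r4 m[X1→φ0] = [21, 26, 29, 27]
r4 m[X1→φ1] = [25, 26, 29, 22]
r4 m[X1→φ4] = [22, 24, 23, 23]
r4 m[X1→φ6] = [26, 29, 27, 22]
r4 m[X1→φ7] = [26, 31, 24, 26]
r4 m[X14→φ2] = [17, 28, 21, 19]
r4 m[X14→φ3] = [11, 24, 19, 22]
r4 m[X14→φ4] = [19, 24, 18, 15]
r4 m[X14→φ5] = [16, 23, 23, 19]
r4 m[X2→φ1] = [24, 16, 25, 24]
r4 m[X2→φ2] = [25, 20, 28, 18]
r4 m[X2→φ5] = [25, 20, 26, 18]
r4 m[X2→φ6] = [28, 25, 26, 18]
r4 m[X6→φ0] = [20, 15, 11, 19]
r4 m[X6→φ3] = [12, 13, 12, 17]
r4 m[X6→φ7] = [12, 12, 19, 16]
r5 m[φ0→X1] = [19, 17, 13, 18]
r5 m[φ0→X6] = [22, 25, 30, 27]
r5 m[φ1→X1] = [24, 21, 17, 21]
r5 m[φ1→X2] = [30, 27, 30, 25]
r5 m[φ2→X14] = [22, 20, 23, 21]
r5 m[φ2→X2] = [20, 19, 19, 22]
r5 m[φ3→X14] = [18, 15, 14, 13]
r5 m[φ3→X6] = [18, 16, 20, 19]
r5 m[φ4→X1] = [19, 21, 21, 19]
r5 m[φ4→X14] = [22, 25, 24, 28]
r5 m[φ5→X14] = [19, 26, 21, 24]
r5 m[φ5→X2] = [22, 24, 21, 17]
r5 m[φ6→X1] = [24, 20, 26, 26]
r5 m[φ6→X2] = [26, 26, 27, 30]
r5 m[φ7→X1] = [19, 16, 15, 17]
r5 m[φ7→X6] = [27, 29, 27, 29]
r5 m[X1→φ0] = [21, 26, 29, 27]
r5 m[X1→φ1] = [25, 26, 29, 22]
r5 m[X1→φ4] = [22, 24, 23, 23]
r5 m[X1→φ6] = [26, 29, 27, 22]
r5 m[X1→φ7] = [26, 31, 24, 26]
r5 m[X14→φ2] = [17, 28, 21, 19]
r5 m[X14→φ3] = [11, 24, 19, 22]
r5 m[X14→φ4] = [19, 24, 18, 15]
r5 m[X14→φ5] = [16, 23, 23, 19]
r5 m[X2→φ1] = [24, 16, 25, 24]
r5 m[X2→φ2] = [25, 20, 28, 18]
r5 m[X2→φ5] = [25, 20, 26, 18]
r5 m[X2→φ6] = [28, 25, 26, 18]
r5 m[X6→φ0] = [20, 15, 11, 19]
r5 m[X6→φ3] = [12, 13, 12, 17]
r5 m[X6→φ7] = [12, 12, 19, 16]
r6 m[φ0→X1] = [19, 17, 13, 18]
r6 m[φ0→X6] = [22, 25, 30, 27]
r6 m[φ1→X1] = [24, 21, 17, 21]
r6 m[φ1→X2] = [30, 27, 30, 25]
r6 m[φ2→X14] = [22, 20, 23, 21]
r6 m[φ2→X2] = [20, 19, 19, 22]
r6 m[φ3→X14] = [18, 15, 14, 13]
r6 m[φ3→X6] = [18, 16, 20, 19]
r6 m[φ4→X1] = [19, 21, 21, 19]
r6 m[φ4→X14] = [22, 25, 24, 28]
r6 m[φ5→X14] = [19, 26, 21, 24]
r6 m[φ5→X2] = [22, 24, 21, 17]
r6 m[φ6→X1] = [24, 20, 26, 26]
r6 m[φ6→X2] = [26, 26, 27, 30]
r6 m[φ7→X1] = [19, 16, 15, 17]
r6 m[φ7→X6] = [27, 29, 27, 29]
r6 m[X1→φ0] = [86, 78, 79, 83]
r6 m[X1→φ1] = [81, 74, 75, 80]
r6 m[X1→φ4] = [86, 74, 71, 82]
r6 m[X1→φ6] = [81, 75, 66, 75]
r6 m[X1→φ7] = [86, 79, 77, 84]
r6 m[X14→φ2] = [59, 66, 59, 65]
r6 m[X14→φ3] = [63, 71, 68, 73]
r6 m[X14→φ4] = [59, 61, 58, 58]
r6 m[X14→φ5] = [62, 60, 61, 62]
r6 m[X2→φ1] = [68, 69, 67, 69]
r6 m[X2→φ2] = [78, 77, 78, 72]
r6 m[X2→φ5] = [76, 72, 76, 77]
r6 m[X2→φ6] = [72, 70, 70, 64]
r6 m[X6→φ0] = [45, 45, 47, 48]
r6 m[X6→φ3] = [49, 54, 57, 56]
r6 m[X6→φ7] = [40, 41, 50, 46]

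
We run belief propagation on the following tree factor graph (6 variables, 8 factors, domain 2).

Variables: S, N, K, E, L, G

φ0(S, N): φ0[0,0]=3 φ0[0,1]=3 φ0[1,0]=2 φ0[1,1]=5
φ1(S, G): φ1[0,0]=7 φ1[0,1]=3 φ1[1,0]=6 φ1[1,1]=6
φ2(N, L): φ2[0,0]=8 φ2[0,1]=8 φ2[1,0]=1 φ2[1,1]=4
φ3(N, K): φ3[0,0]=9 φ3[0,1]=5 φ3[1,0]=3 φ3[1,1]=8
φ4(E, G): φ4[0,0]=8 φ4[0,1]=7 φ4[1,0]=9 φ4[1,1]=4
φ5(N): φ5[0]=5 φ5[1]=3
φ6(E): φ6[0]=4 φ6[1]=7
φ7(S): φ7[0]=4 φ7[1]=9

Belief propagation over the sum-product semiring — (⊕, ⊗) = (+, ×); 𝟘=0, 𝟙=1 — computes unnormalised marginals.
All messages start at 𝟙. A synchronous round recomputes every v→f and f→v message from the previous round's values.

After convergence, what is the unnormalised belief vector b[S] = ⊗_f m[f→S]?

init: all messages = 𝟙 over 2 values
r1 m[φ0→S] = [6, 7]
r1 m[φ0→N] = [5, 8]
r1 m[φ1→S] = [10, 12]
r1 m[φ1→G] = [13, 9]
r1 m[φ2→N] = [16, 5]
r1 m[φ2→L] = [9, 12]
r1 m[φ3→N] = [14, 11]
r1 m[φ3→K] = [12, 13]
r1 m[φ4→E] = [15, 13]
r1 m[φ4→G] = [17, 11]
r1 m[φ5→N] = [5, 3]
r1 m[φ6→E] = [4, 7]
r1 m[φ7→S] = [4, 9]
r1 m[S→φ0] = [1, 1]
r1 m[S→φ1] = [1, 1]
r1 m[S→φ7] = [1, 1]
r1 m[N→φ0] = [1, 1]
r1 m[N→φ2] = [1, 1]
r1 m[N→φ3] = [1, 1]
r1 m[N→φ5] = [1, 1]
r1 m[K→φ3] = [1, 1]
r1 m[E→φ4] = [1, 1]
r1 m[E→φ6] = [1, 1]
r1 m[L→φ2] = [1, 1]
r1 m[G→φ1] = [1, 1]
r1 m[G→φ4] = [1, 1]
r2 m[φ0→S] = [6, 7]
r2 m[φ0→N] = [5, 8]
r2 m[φ1→S] = [10, 12]
r2 m[φ1→G] = [13, 9]
r2 m[φ2→N] = [16, 5]
r2 m[φ2→L] = [9, 12]
r2 m[φ3→N] = [14, 11]
r2 m[φ3→K] = [12, 13]
r2 m[φ4→E] = [15, 13]
r2 m[φ4→G] = [17, 11]
r2 m[φ5→N] = [5, 3]
r2 m[φ6→E] = [4, 7]
r2 m[φ7→S] = [4, 9]
r2 m[S→φ0] = [40, 108]
r2 m[S→φ1] = [24, 63]
r2 m[S→φ7] = [60, 84]
r2 m[N→φ0] = [1120, 165]
r2 m[N→φ2] = [350, 264]
r2 m[N→φ3] = [400, 120]
r2 m[N→φ5] = [1120, 440]
r2 m[K→φ3] = [1, 1]
r2 m[E→φ4] = [4, 7]
r2 m[E→φ6] = [15, 13]
r2 m[L→φ2] = [1, 1]
r2 m[G→φ1] = [17, 11]
r2 m[G→φ4] = [13, 9]
r3 m[φ0→S] = [3855, 3065]
r3 m[φ0→N] = [336, 660]
r3 m[φ1→S] = [152, 168]
r3 m[φ1→G] = [546, 450]
r3 m[φ2→N] = [16, 5]
r3 m[φ2→L] = [3064, 3856]
r3 m[φ3→N] = [14, 11]
r3 m[φ3→K] = [3960, 2960]
r3 m[φ4→E] = [167, 153]
r3 m[φ4→G] = [95, 56]
r3 m[φ5→N] = [5, 3]
r3 m[φ6→E] = [4, 7]
r3 m[φ7→S] = [4, 9]
r3 m[S→φ0] = [40, 108]
r3 m[S→φ1] = [24, 63]
r3 m[S→φ7] = [60, 84]
r3 m[N→φ0] = [1120, 165]
r3 m[N→φ2] = [350, 264]
r3 m[N→φ3] = [400, 120]
r3 m[N→φ5] = [1120, 440]
r3 m[K→φ3] = [1, 1]
r3 m[E→φ4] = [4, 7]
r3 m[E→φ6] = [15, 13]
r3 m[L→φ2] = [1, 1]
r3 m[G→φ1] = [17, 11]
r3 m[G→φ4] = [13, 9]
r4 m[φ0→S] = [3855, 3065]
r4 m[φ0→N] = [336, 660]
r4 m[φ1→S] = [152, 168]
r4 m[φ1→G] = [546, 450]
r4 m[φ2→N] = [16, 5]
r4 m[φ2→L] = [3064, 3856]
r4 m[φ3→N] = [14, 11]
r4 m[φ3→K] = [3960, 2960]
r4 m[φ4→E] = [167, 153]
r4 m[φ4→G] = [95, 56]
r4 m[φ5→N] = [5, 3]
r4 m[φ6→E] = [4, 7]
r4 m[φ7→S] = [4, 9]
r4 m[S→φ0] = [608, 1512]
r4 m[S→φ1] = [15420, 27585]
r4 m[S→φ7] = [585960, 514920]
r4 m[N→φ0] = [1120, 165]
r4 m[N→φ2] = [23520, 21780]
r4 m[N→φ3] = [26880, 9900]
r4 m[N→φ5] = [75264, 36300]
r4 m[K→φ3] = [1, 1]
r4 m[E→φ4] = [4, 7]
r4 m[E→φ6] = [167, 153]
r4 m[L→φ2] = [1, 1]
r4 m[G→φ1] = [95, 56]
r4 m[G→φ4] = [546, 450]
r5 m[φ0→S] = [3855, 3065]
r5 m[φ0→N] = [4848, 9384]
r5 m[φ1→S] = [833, 906]
r5 m[φ1→G] = [273450, 211770]
r5 m[φ2→N] = [16, 5]
r5 m[φ2→L] = [209940, 275280]
r5 m[φ3→N] = [14, 11]
r5 m[φ3→K] = [271620, 213600]
r5 m[φ4→E] = [7518, 6714]
r5 m[φ4→G] = [95, 56]
r5 m[φ5→N] = [5, 3]
r5 m[φ6→E] = [4, 7]
r5 m[φ7→S] = [4, 9]
r5 m[S→φ0] = [608, 1512]
r5 m[S→φ1] = [15420, 27585]
r5 m[S→φ7] = [585960, 514920]
r5 m[N→φ0] = [1120, 165]
r5 m[N→φ2] = [23520, 21780]
r5 m[N→φ3] = [26880, 9900]
r5 m[N→φ5] = [75264, 36300]
r5 m[K→φ3] = [1, 1]
r5 m[E→φ4] = [4, 7]
r5 m[E→φ6] = [167, 153]
r5 m[L→φ2] = [1, 1]
r5 m[G→φ1] = [95, 56]
r5 m[G→φ4] = [546, 450]
r6 m[φ0→S] = [3855, 3065]
r6 m[φ0→N] = [4848, 9384]
r6 m[φ1→S] = [833, 906]
r6 m[φ1→G] = [273450, 211770]
r6 m[φ2→N] = [16, 5]
r6 m[φ2→L] = [209940, 275280]
r6 m[φ3→N] = [14, 11]
r6 m[φ3→K] = [271620, 213600]
r6 m[φ4→E] = [7518, 6714]
r6 m[φ4→G] = [95, 56]
r6 m[φ5→N] = [5, 3]
r6 m[φ6→E] = [4, 7]
r6 m[φ7→S] = [4, 9]
r6 m[S→φ0] = [3332, 8154]
r6 m[S→φ1] = [15420, 27585]
r6 m[S→φ7] = [3211215, 2776890]
r6 m[N→φ0] = [1120, 165]
r6 m[N→φ2] = [339360, 309672]
r6 m[N→φ3] = [387840, 140760]
r6 m[N→φ5] = [1085952, 516120]
r6 m[K→φ3] = [1, 1]
r6 m[E→φ4] = [4, 7]
r6 m[E→φ6] = [7518, 6714]
r6 m[L→φ2] = [1, 1]
r6 m[G→φ1] = [95, 56]
r6 m[G→φ4] = [273450, 211770]
r7 m[φ0→S] = [3855, 3065]
r7 m[φ0→N] = [26304, 50766]
r7 m[φ1→S] = [833, 906]
r7 m[φ1→G] = [273450, 211770]
r7 m[φ2→N] = [16, 5]
r7 m[φ2→L] = [3024552, 3953568]
r7 m[φ3→N] = [14, 11]
r7 m[φ3→K] = [3912840, 3065280]
r7 m[φ4→E] = [3669990, 3308130]
r7 m[φ4→G] = [95, 56]
r7 m[φ5→N] = [5, 3]
r7 m[φ6→E] = [4, 7]
r7 m[φ7→S] = [4, 9]
r7 m[S→φ0] = [3332, 8154]
r7 m[S→φ1] = [15420, 27585]
r7 m[S→φ7] = [3211215, 2776890]
r7 m[N→φ0] = [1120, 165]
r7 m[N→φ2] = [339360, 309672]
r7 m[N→φ3] = [387840, 140760]
r7 m[N→φ5] = [1085952, 516120]
r7 m[K→φ3] = [1, 1]
r7 m[E→φ4] = [4, 7]
r7 m[E→φ6] = [7518, 6714]
r7 m[L→φ2] = [1, 1]
r7 m[G→φ1] = [95, 56]
r7 m[G→φ4] = [273450, 211770]
r8 m[φ0→S] = [3855, 3065]
r8 m[φ0→N] = [26304, 50766]
r8 m[φ1→S] = [833, 906]
r8 m[φ1→G] = [273450, 211770]
r8 m[φ2→N] = [16, 5]
r8 m[φ2→L] = [3024552, 3953568]
r8 m[φ3→N] = [14, 11]
r8 m[φ3→K] = [3912840, 3065280]
r8 m[φ4→E] = [3669990, 3308130]
r8 m[φ4→G] = [95, 56]
r8 m[φ5→N] = [5, 3]
r8 m[φ6→E] = [4, 7]
r8 m[φ7→S] = [4, 9]
r8 m[S→φ0] = [3332, 8154]
r8 m[S→φ1] = [15420, 27585]
r8 m[S→φ7] = [3211215, 2776890]
r8 m[N→φ0] = [1120, 165]
r8 m[N→φ2] = [1841280, 1675278]
r8 m[N→φ3] = [2104320, 761490]
r8 m[N→φ5] = [5892096, 2792130]
r8 m[K→φ3] = [1, 1]
r8 m[E→φ4] = [4, 7]
r8 m[E→φ6] = [3669990, 3308130]
r8 m[L→φ2] = [1, 1]
r8 m[G→φ1] = [95, 56]
r8 m[G→φ4] = [273450, 211770]
r9 m[φ0→S] = [3855, 3065]
r9 m[φ0→N] = [26304, 50766]
r9 m[φ1→S] = [833, 906]
r9 m[φ1→G] = [273450, 211770]
r9 m[φ2→N] = [16, 5]
r9 m[φ2→L] = [16405518, 21431352]
r9 m[φ3→N] = [14, 11]
r9 m[φ3→K] = [21223350, 16613520]
r9 m[φ4→E] = [3669990, 3308130]
r9 m[φ4→G] = [95, 56]
r9 m[φ5→N] = [5, 3]
r9 m[φ6→E] = [4, 7]
r9 m[φ7→S] = [4, 9]
r9 m[S→φ0] = [3332, 8154]
r9 m[S→φ1] = [15420, 27585]
r9 m[S→φ7] = [3211215, 2776890]
r9 m[N→φ0] = [1120, 165]
r9 m[N→φ2] = [1841280, 1675278]
r9 m[N→φ3] = [2104320, 761490]
r9 m[N→φ5] = [5892096, 2792130]
r9 m[K→φ3] = [1, 1]
r9 m[E→φ4] = [4, 7]
r9 m[E→φ6] = [3669990, 3308130]
r9 m[L→φ2] = [1, 1]
r9 m[G→φ1] = [95, 56]
r9 m[G→φ4] = [273450, 211770]
r10 m[φ0→S] = [3855, 3065]
r10 m[φ0→N] = [26304, 50766]
r10 m[φ1→S] = [833, 906]
r10 m[φ1→G] = [273450, 211770]
r10 m[φ2→N] = [16, 5]
r10 m[φ2→L] = [16405518, 21431352]
r10 m[φ3→N] = [14, 11]
r10 m[φ3→K] = [21223350, 16613520]
r10 m[φ4→E] = [3669990, 3308130]
r10 m[φ4→G] = [95, 56]
r10 m[φ5→N] = [5, 3]
r10 m[φ6→E] = [4, 7]
r10 m[φ7→S] = [4, 9]
r10 m[S→φ0] = [3332, 8154]
r10 m[S→φ1] = [15420, 27585]
r10 m[S→φ7] = [3211215, 2776890]
r10 m[N→φ0] = [1120, 165]
r10 m[N→φ2] = [1841280, 1675278]
r10 m[N→φ3] = [2104320, 761490]
r10 m[N→φ5] = [5892096, 2792130]
r10 m[K→φ3] = [1, 1]
r10 m[E→φ4] = [4, 7]
r10 m[E→φ6] = [3669990, 3308130]
r10 m[L→φ2] = [1, 1]
r10 m[G→φ1] = [95, 56]
r10 m[G→φ4] = [273450, 211770]
fixed point reached at round 10
b[S] = ⊗ incoming = [12844860, 24992010]

b[S] = [12844860, 24992010]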